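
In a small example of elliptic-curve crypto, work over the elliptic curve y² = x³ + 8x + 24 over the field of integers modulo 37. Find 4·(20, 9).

(7, 4)

Write Q = (20, 9).
Repeated addition: build up to 4Q.
2Q: tangent at (20, 9): λ = (3·20² + 8)/(2·9) ≡ 24/18. 18⁻¹ ≡ 35 (mod 37) since 18·35 = 630 ≡ 1, so λ ≡ 24·35 ≡ 26.
  x = λ² - 20 - 20 = 676 - 40 ≡ 7; y = λ·(20 - 7) - 9 ≡ 33. → (7, 33)
3Q: (7, 33) + (20, 9). λ = (9 - 33)/(20 - 7) ≡ 13/13 mod 37. 13⁻¹ ≡ 20 (mod 37) since 13·20 = 260 ≡ 1, so λ ≡ 1.
  x = λ² - 7 - 20 = 1 - 27 ≡ 11; y = λ·(7 - 11) - 33 ≡ 0. → (11, 0)
4Q: (11, 0) + (20, 9). λ = (9 - 0)/(20 - 11) ≡ 9/9 mod 37. 9⁻¹ ≡ 33 (mod 37) since 9·33 = 297 ≡ 1, so λ ≡ 1.
  x = λ² - 11 - 20 = 1 - 31 ≡ 7; y = λ·(11 - 7) - 0 ≡ 4. → (7, 4)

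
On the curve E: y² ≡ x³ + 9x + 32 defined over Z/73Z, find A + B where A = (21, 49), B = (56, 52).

(0, 55)

(21, 49) + (56, 52). λ = (52 - 49)/(56 - 21) ≡ 3/35 mod 73. 35⁻¹ ≡ 48 (mod 73), so λ ≡ 71.
  x = λ² - 21 - 56 = 5041 - 77 ≡ 0; y = λ·(21 - 0) - 49 ≡ 55. → (0, 55)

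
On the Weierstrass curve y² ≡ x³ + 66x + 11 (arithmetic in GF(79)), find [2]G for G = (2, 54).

(27, 64)

tangent at (2, 54): λ = (3·2² + 66)/(2·54) ≡ 78/29. 29⁻¹ ≡ 30 (mod 79), so λ ≡ 78·30 ≡ 49.
  x = λ² - 2 - 2 = 2401 - 4 ≡ 27; y = λ·(2 - 27) - 54 ≡ 64. → (27, 64)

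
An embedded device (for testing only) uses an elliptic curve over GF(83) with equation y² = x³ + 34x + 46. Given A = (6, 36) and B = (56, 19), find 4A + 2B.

First 4A:
Repeated addition: build up to 4A.
2A: tangent at (6, 36): λ = (3·6² + 34)/(2·36) ≡ 59/72. 72⁻¹ ≡ 15 (mod 83) since 72·15 = 1080 ≡ 1, so λ ≡ 59·15 ≡ 55.
  x = λ² - 6 - 6 = 3025 - 12 ≡ 25; y = λ·(6 - 25) - 36 ≡ 81. → (25, 81)
3A: (25, 81) + (6, 36). λ = (36 - 81)/(6 - 25) ≡ 38/64 mod 83. 64⁻¹ ≡ 48 (mod 83), so λ ≡ 81.
  x = λ² - 25 - 6 = 6561 - 31 ≡ 56; y = λ·(25 - 56) - 81 ≡ 64. → (56, 64)
4A: (56, 64) + (6, 36). λ = (36 - 64)/(6 - 56) ≡ 55/33 mod 83. 33⁻¹ ≡ 78 (mod 83), so λ ≡ 57.
  x = λ² - 56 - 6 = 3249 - 62 ≡ 33; y = λ·(56 - 33) - 64 ≡ 2. → (33, 2)
4A = (33, 2).
Next 2B:
Repeated addition: build up to 2B.
2B: tangent at (56, 19): λ = (3·56² + 34)/(2·19) ≡ 63/38. 38⁻¹ ≡ 59 (mod 83) since 38·59 = 2242 ≡ 1, so λ ≡ 63·59 ≡ 65.
  x = λ² - 56 - 56 = 4225 - 112 ≡ 46; y = λ·(56 - 46) - 19 ≡ 50. → (46, 50)
2B = (46, 50).
Finally 4A + 2B:
(33, 2) + (46, 50). λ = (50 - 2)/(46 - 33) ≡ 48/13 mod 83. 13⁻¹ ≡ 32 (mod 83), so λ ≡ 42.
  x = λ² - 33 - 46 = 1764 - 79 ≡ 25; y = λ·(33 - 25) - 2 ≡ 2. → (25, 2)

(25, 2)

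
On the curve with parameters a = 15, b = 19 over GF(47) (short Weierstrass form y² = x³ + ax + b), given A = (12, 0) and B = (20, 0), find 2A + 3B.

(20, 0)

First 2A:
Repeated addition: build up to 2A.
2A: (12, 0) + (12, 0): same x and y₁ ≡ -y₂, so the sum is O.
2A = O.
Next 3B:
Repeated addition: build up to 3B.
2B: (20, 0) + (20, 0): same x and y₁ ≡ -y₂, so the sum is O.
3B: O + (20, 0) = (20, 0) (identity).
3B = (20, 0).
Finally 2A + 3B:
O + (20, 0) = (20, 0) (identity).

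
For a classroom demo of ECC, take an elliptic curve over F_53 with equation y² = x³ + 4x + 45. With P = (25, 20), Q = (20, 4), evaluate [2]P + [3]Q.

(39, 52)

First 2P:
Repeated addition: build up to 2P.
2P: tangent at (25, 20): λ = (3·25² + 4)/(2·20) ≡ 24/40. 40⁻¹ ≡ 4 (mod 53) since 40·4 = 160 ≡ 1, so λ ≡ 24·4 ≡ 43.
  x = λ² - 25 - 25 = 1849 - 50 ≡ 50; y = λ·(25 - 50) - 20 ≡ 18. → (50, 18)
2P = (50, 18).
Next 3Q:
Repeated addition: build up to 3Q.
2Q: tangent at (20, 4): λ = (3·20² + 4)/(2·4) ≡ 38/8. 8⁻¹ ≡ 20 (mod 53) since 8·20 = 160 ≡ 1, so λ ≡ 38·20 ≡ 18.
  x = λ² - 20 - 20 = 324 - 40 ≡ 19; y = λ·(20 - 19) - 4 ≡ 14. → (19, 14)
3Q: (19, 14) + (20, 4). λ = (4 - 14)/(20 - 19) ≡ 43/1 mod 53. 1⁻¹ ≡ 1 (mod 53) since 1·1 = 1 ≡ 1, so λ ≡ 43.
  x = λ² - 19 - 20 = 1849 - 39 ≡ 8; y = λ·(19 - 8) - 14 ≡ 35. → (8, 35)
3Q = (8, 35).
Finally 2P + 3Q:
(50, 18) + (8, 35). λ = (35 - 18)/(8 - 50) ≡ 17/11 mod 53. 11⁻¹ ≡ 29 (mod 53) since 11·29 = 319 ≡ 1, so λ ≡ 16.
  x = λ² - 50 - 8 = 256 - 58 ≡ 39; y = λ·(50 - 39) - 18 ≡ 52. → (39, 52)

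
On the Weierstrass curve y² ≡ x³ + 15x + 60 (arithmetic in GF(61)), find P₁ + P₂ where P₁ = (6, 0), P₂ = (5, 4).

(6, 0) + (5, 4). λ = (4 - 0)/(5 - 6) ≡ 4/60 mod 61. 60⁻¹ ≡ 60 (mod 61) since 60·60 = 3600 ≡ 1, so λ ≡ 57.
  x = λ² - 6 - 5 = 3249 - 11 ≡ 5; y = λ·(6 - 5) - 0 ≡ 57. → (5, 57)

(5, 57)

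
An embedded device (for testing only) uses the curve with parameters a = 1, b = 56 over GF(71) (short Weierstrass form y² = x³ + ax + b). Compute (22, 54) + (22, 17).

The two points share x = 22 and their y-coordinates satisfy 54 + 17 ≡ 0 (mod 71), so they are inverses. Their sum is the point at infinity.

O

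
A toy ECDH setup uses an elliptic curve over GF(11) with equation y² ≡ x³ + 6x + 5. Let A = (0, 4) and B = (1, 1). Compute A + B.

(8, 9)

(0, 4) + (1, 1). λ = (1 - 4)/(1 - 0) ≡ 8/1 mod 11. 1⁻¹ ≡ 1 (mod 11), so λ ≡ 8.
  x = λ² - 0 - 1 = 64 - 1 ≡ 8; y = λ·(0 - 8) - 4 ≡ 9. → (8, 9)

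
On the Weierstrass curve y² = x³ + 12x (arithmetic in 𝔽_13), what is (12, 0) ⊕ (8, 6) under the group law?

(5, 9)

(12, 0) + (8, 6). λ = (6 - 0)/(8 - 12) ≡ 6/9 mod 13. 9⁻¹ ≡ 3 (mod 13), so λ ≡ 5.
  x = λ² - 12 - 8 = 25 - 20 ≡ 5; y = λ·(12 - 5) - 0 ≡ 9. → (5, 9)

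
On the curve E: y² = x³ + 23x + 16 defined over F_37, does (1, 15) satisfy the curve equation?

y² = 15² ≡ 3; x³ + 23x + 16 = 40 ≡ 3 (mod 37). 3 = 3.

yes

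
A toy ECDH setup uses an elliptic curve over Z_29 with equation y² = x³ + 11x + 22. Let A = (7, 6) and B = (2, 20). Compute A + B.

(7, 6) + (2, 20). λ = (20 - 6)/(2 - 7) ≡ 14/24 mod 29. 24⁻¹ ≡ 23 (mod 29), so λ ≡ 3.
  x = λ² - 7 - 2 = 9 - 9 ≡ 0; y = λ·(7 - 0) - 6 ≡ 15. → (0, 15)

(0, 15)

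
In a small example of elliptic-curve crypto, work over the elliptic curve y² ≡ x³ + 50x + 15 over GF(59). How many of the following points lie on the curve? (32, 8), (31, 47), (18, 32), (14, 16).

1

(32, 8): 8² ≡ 5, rhs ≡ 45 → off.
(31, 47): 47² ≡ 26, rhs ≡ 27 → off.
(18, 32): 32² ≡ 21, rhs ≡ 21 → on.
(14, 16): 16² ≡ 20, rhs ≡ 37 → off.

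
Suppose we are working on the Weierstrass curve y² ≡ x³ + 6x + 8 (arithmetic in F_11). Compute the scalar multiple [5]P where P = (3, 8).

Repeated addition: build up to 5P.
2P: tangent at (3, 8): λ = (3·3² + 6)/(2·8) ≡ 0/5. 5⁻¹ ≡ 9 (mod 11), so λ ≡ 0·9 ≡ 0.
  x = λ² - 3 - 3 = 0 - 6 ≡ 5; y = λ·(3 - 5) - 8 ≡ 3. → (5, 3)
3P: (5, 3) + (3, 8). λ = (8 - 3)/(3 - 5) ≡ 5/9 mod 11. 9⁻¹ ≡ 5 (mod 11), so λ ≡ 3.
  x = λ² - 5 - 3 = 9 - 8 ≡ 1; y = λ·(5 - 1) - 3 ≡ 9. → (1, 9)
4P: (1, 9) + (3, 8). λ = (8 - 9)/(3 - 1) ≡ 10/2 mod 11. 2⁻¹ ≡ 6 (mod 11) since 2·6 = 12 ≡ 1, so λ ≡ 5.
  x = λ² - 1 - 3 = 25 - 4 ≡ 10; y = λ·(1 - 10) - 9 ≡ 1. → (10, 1)
5P: (10, 1) + (3, 8). λ = (8 - 1)/(3 - 10) ≡ 7/4 mod 11. 4⁻¹ ≡ 3 (mod 11) since 4·3 = 12 ≡ 1, so λ ≡ 10.
  x = λ² - 10 - 3 = 100 - 13 ≡ 10; y = λ·(10 - 10) - 1 ≡ 10. → (10, 10)

(10, 10)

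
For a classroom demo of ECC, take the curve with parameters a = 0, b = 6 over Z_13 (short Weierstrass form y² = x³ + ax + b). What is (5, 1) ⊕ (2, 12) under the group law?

(5, 12)

(5, 1) + (2, 12). λ = (12 - 1)/(2 - 5) ≡ 11/10 mod 13. 10⁻¹ ≡ 4 (mod 13), so λ ≡ 5.
  x = λ² - 5 - 2 = 25 - 7 ≡ 5; y = λ·(5 - 5) - 1 ≡ 12. → (5, 12)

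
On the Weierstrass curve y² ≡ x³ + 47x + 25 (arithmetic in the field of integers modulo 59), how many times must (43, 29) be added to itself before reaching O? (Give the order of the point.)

4

2P: tangent at (43, 29): λ = (3·43² + 47)/(2·29) ≡ 48/58. 58⁻¹ ≡ 58 (mod 59), so λ ≡ 48·58 ≡ 11.
  x = λ² - 43 - 43 = 121 - 86 ≡ 35; y = λ·(43 - 35) - 29 ≡ 0. → (35, 0)
3P: (35, 0) + (43, 29). λ = (29 - 0)/(43 - 35) ≡ 29/8 mod 59. 8⁻¹ ≡ 37 (mod 59) since 8·37 = 296 ≡ 1, so λ ≡ 11.
  x = λ² - 35 - 43 = 121 - 78 ≡ 43; y = λ·(35 - 43) - 0 ≡ 30. → (43, 30)
4P: (43, 30) + (43, 29): same x and y₁ ≡ -y₂, so the sum is O.
4P = O, so the order is 4.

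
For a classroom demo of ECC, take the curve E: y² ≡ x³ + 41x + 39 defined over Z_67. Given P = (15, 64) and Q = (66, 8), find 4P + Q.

First 4P:
Double-and-add on 4 = (100)₂. Start with P = (15, 64) for the leading 1-bit.
double: tangent at (15, 64): λ = (3·15² + 41)/(2·64) ≡ 46/61. 61⁻¹ ≡ 11 (mod 67) since 61·11 = 671 ≡ 1, so λ ≡ 46·11 ≡ 37.
  x = λ² - 15 - 15 = 1369 - 30 ≡ 66; y = λ·(15 - 66) - 64 ≡ 59. → (66, 59)
double: tangent at (66, 59): λ = (3·66² + 41)/(2·59) ≡ 44/51. 51⁻¹ ≡ 46 (mod 67), so λ ≡ 44·46 ≡ 14.
  x = λ² - 66 - 66 = 196 - 132 ≡ 64; y = λ·(66 - 64) - 59 ≡ 36. → (64, 36)
4P = (64, 36).
Finally 4P + Q:
(64, 36) + (66, 8). λ = (8 - 36)/(66 - 64) ≡ 39/2 mod 67. 2⁻¹ ≡ 34 (mod 67), so λ ≡ 53.
  x = λ² - 64 - 66 = 2809 - 130 ≡ 66; y = λ·(64 - 66) - 36 ≡ 59. → (66, 59)

(66, 59)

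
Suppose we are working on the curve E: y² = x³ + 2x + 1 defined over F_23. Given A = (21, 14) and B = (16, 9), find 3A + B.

O

First 3A:
Repeated addition: build up to 3A.
2A: tangent at (21, 14): λ = (3·21² + 2)/(2·14) ≡ 14/5. 5⁻¹ ≡ 14 (mod 23) since 5·14 = 70 ≡ 1, so λ ≡ 14·14 ≡ 12.
  x = λ² - 21 - 21 = 144 - 42 ≡ 10; y = λ·(21 - 10) - 14 ≡ 3. → (10, 3)
3A: (10, 3) + (21, 14). λ = (14 - 3)/(21 - 10) ≡ 11/11 mod 23. 11⁻¹ ≡ 21 (mod 23), so λ ≡ 1.
  x = λ² - 10 - 21 = 1 - 31 ≡ 16; y = λ·(10 - 16) - 3 ≡ 14. → (16, 14)
3A = (16, 14).
Finally 3A + B:
(16, 14) + (16, 9): same x and y₁ ≡ -y₂, so the sum is O.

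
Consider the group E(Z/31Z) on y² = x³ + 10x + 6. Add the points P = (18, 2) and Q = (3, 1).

(18, 2) + (3, 1). λ = (1 - 2)/(3 - 18) ≡ 30/16 mod 31. 16⁻¹ ≡ 2 (mod 31) since 16·2 = 32 ≡ 1, so λ ≡ 29.
  x = λ² - 18 - 3 = 841 - 21 ≡ 14; y = λ·(18 - 14) - 2 ≡ 21. → (14, 21)

(14, 21)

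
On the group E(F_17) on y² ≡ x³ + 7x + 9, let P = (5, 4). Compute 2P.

(9, 6)

tangent at (5, 4): λ = (3·5² + 7)/(2·4) ≡ 14/8. 8⁻¹ ≡ 15 (mod 17) since 8·15 = 120 ≡ 1, so λ ≡ 14·15 ≡ 6.
  x = λ² - 5 - 5 = 36 - 10 ≡ 9; y = λ·(5 - 9) - 4 ≡ 6. → (9, 6)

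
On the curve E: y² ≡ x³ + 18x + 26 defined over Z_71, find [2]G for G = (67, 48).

(62, 22)

tangent at (67, 48): λ = (3·67² + 18)/(2·48) ≡ 66/25. 25⁻¹ ≡ 54 (mod 71), so λ ≡ 66·54 ≡ 14.
  x = λ² - 67 - 67 = 196 - 134 ≡ 62; y = λ·(67 - 62) - 48 ≡ 22. → (62, 22)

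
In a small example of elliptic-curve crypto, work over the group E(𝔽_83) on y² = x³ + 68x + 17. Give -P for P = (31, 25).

(31, 58)

-(31, 25) = (31, -25 mod 83) = (31, 58).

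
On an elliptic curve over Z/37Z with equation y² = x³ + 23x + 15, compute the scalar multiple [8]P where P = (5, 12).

(28, 2)

Repeated addition: build up to 8P.
2P: tangent at (5, 12): λ = (3·5² + 23)/(2·12) ≡ 24/24. 24⁻¹ ≡ 17 (mod 37), so λ ≡ 24·17 ≡ 1.
  x = λ² - 5 - 5 = 1 - 10 ≡ 28; y = λ·(5 - 28) - 12 ≡ 2. → (28, 2)
3P: (28, 2) + (5, 12). λ = (12 - 2)/(5 - 28) ≡ 10/14 mod 37. 14⁻¹ ≡ 8 (mod 37), so λ ≡ 6.
  x = λ² - 28 - 5 = 36 - 33 ≡ 3; y = λ·(28 - 3) - 2 ≡ 0. → (3, 0)
4P: (3, 0) + (5, 12). λ = (12 - 0)/(5 - 3) ≡ 12/2 mod 37. 2⁻¹ ≡ 19 (mod 37) since 2·19 = 38 ≡ 1, so λ ≡ 6.
  x = λ² - 3 - 5 = 36 - 8 ≡ 28; y = λ·(3 - 28) - 0 ≡ 35. → (28, 35)
5P: (28, 35) + (5, 12). λ = (12 - 35)/(5 - 28) ≡ 14/14 mod 37. 14⁻¹ ≡ 8 (mod 37), so λ ≡ 1.
  x = λ² - 28 - 5 = 1 - 33 ≡ 5; y = λ·(28 - 5) - 35 ≡ 25. → (5, 25)
6P: (5, 25) + (5, 12): same x and y₁ ≡ -y₂, so the sum is O.
7P: O + (5, 12) = (5, 12) (identity).
8P: tangent at (5, 12): λ = (3·5² + 23)/(2·12) ≡ 24/24. 24⁻¹ ≡ 17 (mod 37) since 24·17 = 408 ≡ 1, so λ ≡ 24·17 ≡ 1.
  x = λ² - 5 - 5 = 1 - 10 ≡ 28; y = λ·(5 - 28) - 12 ≡ 2. → (28, 2)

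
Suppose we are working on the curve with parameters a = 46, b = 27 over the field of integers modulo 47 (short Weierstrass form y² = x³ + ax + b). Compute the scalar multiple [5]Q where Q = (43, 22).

(9, 18)

Double-and-add on 5 = (101)₂. Start with Q = (43, 22) for the leading 1-bit.
double: tangent at (43, 22): λ = (3·43² + 46)/(2·22) ≡ 0/44. 44⁻¹ ≡ 31 (mod 47), so λ ≡ 0·31 ≡ 0.
  x = λ² - 43 - 43 = 0 - 86 ≡ 8; y = λ·(43 - 8) - 22 ≡ 25. → (8, 25)
double: tangent at (8, 25): λ = (3·8² + 46)/(2·25) ≡ 3/3. 3⁻¹ ≡ 16 (mod 47), so λ ≡ 3·16 ≡ 1.
  x = λ² - 8 - 8 = 1 - 16 ≡ 32; y = λ·(8 - 32) - 25 ≡ 45. → (32, 45)
add Q: (32, 45) + (43, 22). λ = (22 - 45)/(43 - 32) ≡ 24/11 mod 47. 11⁻¹ ≡ 30 (mod 47) since 11·30 = 330 ≡ 1, so λ ≡ 15.
  x = λ² - 32 - 43 = 225 - 75 ≡ 9; y = λ·(32 - 9) - 45 ≡ 18. → (9, 18)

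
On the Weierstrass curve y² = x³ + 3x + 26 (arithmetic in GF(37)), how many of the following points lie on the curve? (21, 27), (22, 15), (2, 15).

2

(21, 27): 27² ≡ 26, rhs ≡ 26 → on.
(22, 15): 15² ≡ 3, rhs ≡ 10 → off.
(2, 15): 15² ≡ 3, rhs ≡ 3 → on.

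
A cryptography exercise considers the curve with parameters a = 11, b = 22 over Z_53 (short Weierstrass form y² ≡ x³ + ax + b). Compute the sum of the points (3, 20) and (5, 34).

(3, 20) + (5, 34). λ = (34 - 20)/(5 - 3) ≡ 14/2 mod 53. 2⁻¹ ≡ 27 (mod 53), so λ ≡ 7.
  x = λ² - 3 - 5 = 49 - 8 ≡ 41; y = λ·(3 - 41) - 20 ≡ 32. → (41, 32)

(41, 32)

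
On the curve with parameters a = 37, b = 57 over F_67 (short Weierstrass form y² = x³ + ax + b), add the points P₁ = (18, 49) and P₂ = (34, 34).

(18, 49) + (34, 34). λ = (34 - 49)/(34 - 18) ≡ 52/16 mod 67. 16⁻¹ ≡ 21 (mod 67) since 16·21 = 336 ≡ 1, so λ ≡ 20.
  x = λ² - 18 - 34 = 400 - 52 ≡ 13; y = λ·(18 - 13) - 49 ≡ 51. → (13, 51)

(13, 51)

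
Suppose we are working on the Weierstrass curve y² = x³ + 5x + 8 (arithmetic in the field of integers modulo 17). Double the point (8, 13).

tangent at (8, 13): λ = (3·8² + 5)/(2·13) ≡ 10/9. 9⁻¹ ≡ 2 (mod 17), so λ ≡ 10·2 ≡ 3.
  x = λ² - 8 - 8 = 9 - 16 ≡ 10; y = λ·(8 - 10) - 13 ≡ 15. → (10, 15)

(10, 15)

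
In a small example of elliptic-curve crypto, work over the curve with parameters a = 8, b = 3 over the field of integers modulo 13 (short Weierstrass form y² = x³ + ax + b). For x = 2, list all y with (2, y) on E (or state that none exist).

x³ + 8x + 3 = 27 ≡ 1 (mod 13).
Square roots of 1 mod 13: 1 and 12 (since 1² = 1 ≡ 1).

1, 12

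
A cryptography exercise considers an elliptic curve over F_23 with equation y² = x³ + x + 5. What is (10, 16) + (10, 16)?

(11, 17)

tangent at (10, 16): λ = (3·10² + 1)/(2·16) ≡ 2/9. 9⁻¹ ≡ 18 (mod 23) since 9·18 = 162 ≡ 1, so λ ≡ 2·18 ≡ 13.
  x = λ² - 10 - 10 = 169 - 20 ≡ 11; y = λ·(10 - 11) - 16 ≡ 17. → (11, 17)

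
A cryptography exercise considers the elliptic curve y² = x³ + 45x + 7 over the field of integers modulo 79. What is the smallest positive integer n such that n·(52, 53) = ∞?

6

2P: tangent at (52, 53): λ = (3·52² + 45)/(2·53) ≡ 20/27. 27⁻¹ ≡ 41 (mod 79) since 27·41 = 1107 ≡ 1, so λ ≡ 20·41 ≡ 30.
  x = λ² - 52 - 52 = 900 - 104 ≡ 6; y = λ·(52 - 6) - 53 ≡ 63. → (6, 63)
3P: (6, 63) + (52, 53). λ = (53 - 63)/(52 - 6) ≡ 69/46 mod 79. 46⁻¹ ≡ 67 (mod 79), so λ ≡ 41.
  x = λ² - 6 - 52 = 1681 - 58 ≡ 43; y = λ·(6 - 43) - 63 ≡ 0. → (43, 0)
4P: (43, 0) + (52, 53). λ = (53 - 0)/(52 - 43) ≡ 53/9 mod 79. 9⁻¹ ≡ 44 (mod 79), so λ ≡ 41.
  x = λ² - 43 - 52 = 1681 - 95 ≡ 6; y = λ·(43 - 6) - 0 ≡ 16. → (6, 16)
5P: (6, 16) + (52, 53). λ = (53 - 16)/(52 - 6) ≡ 37/46 mod 79. 46⁻¹ ≡ 67 (mod 79), so λ ≡ 30.
  x = λ² - 6 - 52 = 900 - 58 ≡ 52; y = λ·(6 - 52) - 16 ≡ 26. → (52, 26)
6P: (52, 26) + (52, 53): same x and y₁ ≡ -y₂, so the sum is ∞.
6P = ∞, so the order is 6.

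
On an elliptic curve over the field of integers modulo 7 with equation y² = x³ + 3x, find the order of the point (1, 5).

2P: tangent at (1, 5): λ = (3·1² + 3)/(2·5) ≡ 6/3. 3⁻¹ ≡ 5 (mod 7), so λ ≡ 6·5 ≡ 2.
  x = λ² - 1 - 1 = 4 - 2 ≡ 2; y = λ·(1 - 2) - 5 ≡ 0. → (2, 0)
3P: (2, 0) + (1, 5). λ = (5 - 0)/(1 - 2) ≡ 5/6 mod 7. 6⁻¹ ≡ 6 (mod 7) since 6·6 = 36 ≡ 1, so λ ≡ 2.
  x = λ² - 2 - 1 = 4 - 3 ≡ 1; y = λ·(2 - 1) - 0 ≡ 2. → (1, 2)
4P: (1, 2) + (1, 5): same x and y₁ ≡ -y₂, so the sum is ∞.
4P = ∞, so the order is 4.

4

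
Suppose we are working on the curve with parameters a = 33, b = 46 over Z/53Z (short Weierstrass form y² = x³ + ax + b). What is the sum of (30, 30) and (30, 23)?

O

The two points share x = 30 and their y-coordinates satisfy 30 + 23 ≡ 0 (mod 53), so they are inverses. Their sum is O.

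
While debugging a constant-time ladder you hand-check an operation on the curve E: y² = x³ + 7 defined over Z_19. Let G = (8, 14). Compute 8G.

Double-and-add on 8 = (1000)₂. Start with G = (8, 14) for the leading 1-bit.
double: tangent at (8, 14): λ = (3·8² + 0)/(2·14) ≡ 2/9. 9⁻¹ ≡ 17 (mod 19), so λ ≡ 2·17 ≡ 15.
  x = λ² - 8 - 8 = 225 - 16 ≡ 0; y = λ·(8 - 0) - 14 ≡ 11. → (0, 11)
double: tangent at (0, 11): λ = (3·0² + 0)/(2·11) ≡ 0/3. 3⁻¹ ≡ 13 (mod 19) since 3·13 = 39 ≡ 1, so λ ≡ 0·13 ≡ 0.
  x = λ² - 0 - 0 = 0 - 0 ≡ 0; y = λ·(0 - 0) - 11 ≡ 8. → (0, 8)
double: tangent at (0, 8): λ = (3·0² + 0)/(2·8) ≡ 0/16. 16⁻¹ ≡ 6 (mod 19) since 16·6 = 96 ≡ 1, so λ ≡ 0·6 ≡ 0.
  x = λ² - 0 - 0 = 0 - 0 ≡ 0; y = λ·(0 - 0) - 8 ≡ 11. → (0, 11)

(0, 11)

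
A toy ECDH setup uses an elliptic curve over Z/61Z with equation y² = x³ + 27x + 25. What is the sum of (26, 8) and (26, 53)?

O

The two points share x = 26 and their y-coordinates satisfy 8 + 53 ≡ 0 (mod 61), so they are inverses. Their sum is O.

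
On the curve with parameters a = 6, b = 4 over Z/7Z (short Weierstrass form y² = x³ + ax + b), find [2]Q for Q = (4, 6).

(0, 5)

tangent at (4, 6): λ = (3·4² + 6)/(2·6) ≡ 5/5. 5⁻¹ ≡ 3 (mod 7), so λ ≡ 5·3 ≡ 1.
  x = λ² - 4 - 4 = 1 - 8 ≡ 0; y = λ·(4 - 0) - 6 ≡ 5. → (0, 5)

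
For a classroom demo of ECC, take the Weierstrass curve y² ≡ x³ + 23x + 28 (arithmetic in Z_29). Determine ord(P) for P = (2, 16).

7

2P: tangent at (2, 16): λ = (3·2² + 23)/(2·16) ≡ 6/3. 3⁻¹ ≡ 10 (mod 29), so λ ≡ 6·10 ≡ 2.
  x = λ² - 2 - 2 = 4 - 4 ≡ 0; y = λ·(2 - 0) - 16 ≡ 17. → (0, 17)
3P: (0, 17) + (2, 16). λ = (16 - 17)/(2 - 0) ≡ 28/2 mod 29. 2⁻¹ ≡ 15 (mod 29), so λ ≡ 14.
  x = λ² - 0 - 2 = 196 - 2 ≡ 20; y = λ·(0 - 20) - 17 ≡ 22. → (20, 22)
4P: (20, 22) + (2, 16). λ = (16 - 22)/(2 - 20) ≡ 23/11 mod 29. 11⁻¹ ≡ 8 (mod 29), so λ ≡ 10.
  x = λ² - 20 - 2 = 100 - 22 ≡ 20; y = λ·(20 - 20) - 22 ≡ 7. → (20, 7)
5P: (20, 7) + (2, 16). λ = (16 - 7)/(2 - 20) ≡ 9/11 mod 29. 11⁻¹ ≡ 8 (mod 29), so λ ≡ 14.
  x = λ² - 20 - 2 = 196 - 22 ≡ 0; y = λ·(20 - 0) - 7 ≡ 12. → (0, 12)
6P: (0, 12) + (2, 16). λ = (16 - 12)/(2 - 0) ≡ 4/2 mod 29. 2⁻¹ ≡ 15 (mod 29) since 2·15 = 30 ≡ 1, so λ ≡ 2.
  x = λ² - 0 - 2 = 4 - 2 ≡ 2; y = λ·(0 - 2) - 12 ≡ 13. → (2, 13)
7P: (2, 13) + (2, 16): same x and y₁ ≡ -y₂, so the sum is O.
7P = O, so the order is 7.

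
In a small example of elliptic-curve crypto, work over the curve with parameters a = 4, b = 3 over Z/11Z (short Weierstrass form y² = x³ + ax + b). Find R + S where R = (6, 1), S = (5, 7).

(3, 3)

(6, 1) + (5, 7). λ = (7 - 1)/(5 - 6) ≡ 6/10 mod 11. 10⁻¹ ≡ 10 (mod 11) since 10·10 = 100 ≡ 1, so λ ≡ 5.
  x = λ² - 6 - 5 = 25 - 11 ≡ 3; y = λ·(6 - 3) - 1 ≡ 3. → (3, 3)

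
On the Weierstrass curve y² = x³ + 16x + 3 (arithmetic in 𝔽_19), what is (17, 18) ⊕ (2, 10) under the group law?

(4, 13)

(17, 18) + (2, 10). λ = (10 - 18)/(2 - 17) ≡ 11/4 mod 19. 4⁻¹ ≡ 5 (mod 19), so λ ≡ 17.
  x = λ² - 17 - 2 = 289 - 19 ≡ 4; y = λ·(17 - 4) - 18 ≡ 13. → (4, 13)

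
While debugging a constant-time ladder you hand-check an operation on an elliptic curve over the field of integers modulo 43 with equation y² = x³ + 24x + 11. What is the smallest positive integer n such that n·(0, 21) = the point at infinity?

2P: tangent at (0, 21): λ = (3·0² + 24)/(2·21) ≡ 24/42. 42⁻¹ ≡ 42 (mod 43), so λ ≡ 24·42 ≡ 19.
  x = λ² - 0 - 0 = 361 - 0 ≡ 17; y = λ·(0 - 17) - 21 ≡ 0. → (17, 0)
3P: (17, 0) + (0, 21). λ = (21 - 0)/(0 - 17) ≡ 21/26 mod 43. 26⁻¹ ≡ 5 (mod 43), so λ ≡ 19.
  x = λ² - 17 - 0 = 361 - 17 ≡ 0; y = λ·(17 - 0) - 0 ≡ 22. → (0, 22)
4P: (0, 22) + (0, 21): same x and y₁ ≡ -y₂, so the sum is the point at infinity.
4P = the point at infinity, so the order is 4.

4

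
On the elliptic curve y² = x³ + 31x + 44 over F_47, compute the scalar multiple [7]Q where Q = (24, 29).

(9, 26)

Double-and-add on 7 = (111)₂. Start with Q = (24, 29) for the leading 1-bit.
double: tangent at (24, 29): λ = (3·24² + 31)/(2·29) ≡ 20/11. 11⁻¹ ≡ 30 (mod 47), so λ ≡ 20·30 ≡ 36.
  x = λ² - 24 - 24 = 1296 - 48 ≡ 26; y = λ·(24 - 26) - 29 ≡ 40. → (26, 40)
add Q: (26, 40) + (24, 29). λ = (29 - 40)/(24 - 26) ≡ 36/45 mod 47. 45⁻¹ ≡ 23 (mod 47) since 45·23 = 1035 ≡ 1, so λ ≡ 29.
  x = λ² - 26 - 24 = 841 - 50 ≡ 39; y = λ·(26 - 39) - 40 ≡ 6. → (39, 6)
double: tangent at (39, 6): λ = (3·39² + 31)/(2·6) ≡ 35/12. 12⁻¹ ≡ 4 (mod 47) since 12·4 = 48 ≡ 1, so λ ≡ 35·4 ≡ 46.
  x = λ² - 39 - 39 = 2116 - 78 ≡ 17; y = λ·(39 - 17) - 6 ≡ 19. → (17, 19)
add Q: (17, 19) + (24, 29). λ = (29 - 19)/(24 - 17) ≡ 10/7 mod 47. 7⁻¹ ≡ 27 (mod 47) since 7·27 = 189 ≡ 1, so λ ≡ 35.
  x = λ² - 17 - 24 = 1225 - 41 ≡ 9; y = λ·(17 - 9) - 19 ≡ 26. → (9, 26)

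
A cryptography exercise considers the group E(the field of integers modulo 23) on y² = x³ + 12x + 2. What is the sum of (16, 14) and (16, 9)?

O

The two points share x = 16 and their y-coordinates satisfy 14 + 9 ≡ 0 (mod 23), so they are inverses. Their sum is O.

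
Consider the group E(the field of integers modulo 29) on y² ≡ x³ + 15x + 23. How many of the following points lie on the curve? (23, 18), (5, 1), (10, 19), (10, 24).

(23, 18): 18² ≡ 5, rhs ≡ 7 → off.
(5, 1): 1² ≡ 1, rhs ≡ 20 → off.
(10, 19): 19² ≡ 13, rhs ≡ 13 → on.
(10, 24): 24² ≡ 25, rhs ≡ 13 → off.

1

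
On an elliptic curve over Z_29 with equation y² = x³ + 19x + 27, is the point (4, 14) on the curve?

y² = 14² ≡ 22; x³ + 19x + 27 = 167 ≡ 22 (mod 29). 22 = 22.

yes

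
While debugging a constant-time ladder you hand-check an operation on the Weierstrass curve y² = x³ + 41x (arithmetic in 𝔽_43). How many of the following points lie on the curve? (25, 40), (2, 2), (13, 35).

(25, 40): 40² ≡ 9, rhs ≡ 9 → on.
(2, 2): 2² ≡ 4, rhs ≡ 4 → on.
(13, 35): 35² ≡ 21, rhs ≡ 21 → on.

3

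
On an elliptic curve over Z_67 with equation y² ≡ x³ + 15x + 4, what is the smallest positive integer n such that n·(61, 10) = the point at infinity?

11

2P: tangent at (61, 10): λ = (3·61² + 15)/(2·10) ≡ 56/20. 20⁻¹ ≡ 57 (mod 67), so λ ≡ 56·57 ≡ 43.
  x = λ² - 61 - 61 = 1849 - 122 ≡ 52; y = λ·(61 - 52) - 10 ≡ 42. → (52, 42)
3P: (52, 42) + (61, 10). λ = (10 - 42)/(61 - 52) ≡ 35/9 mod 67. 9⁻¹ ≡ 15 (mod 67), so λ ≡ 56.
  x = λ² - 52 - 61 = 3136 - 113 ≡ 8; y = λ·(52 - 8) - 42 ≡ 10. → (8, 10)
4P: (8, 10) + (61, 10). λ = (10 - 10)/(61 - 8) ≡ 0/53 mod 67. 53⁻¹ ≡ 43 (mod 67) since 53·43 = 2279 ≡ 1, so λ ≡ 0.
  x = λ² - 8 - 61 = 0 - 69 ≡ 65; y = λ·(8 - 65) - 10 ≡ 57. → (65, 57)
5P: (65, 57) + (61, 10). λ = (10 - 57)/(61 - 65) ≡ 20/63 mod 67. 63⁻¹ ≡ 50 (mod 67), so λ ≡ 62.
  x = λ² - 65 - 61 = 3844 - 126 ≡ 33; y = λ·(65 - 33) - 57 ≡ 51. → (33, 51)
6P: (33, 51) + (61, 10). λ = (10 - 51)/(61 - 33) ≡ 26/28 mod 67. 28⁻¹ ≡ 12 (mod 67), so λ ≡ 44.
  x = λ² - 33 - 61 = 1936 - 94 ≡ 33; y = λ·(33 - 33) - 51 ≡ 16. → (33, 16)
7P: (33, 16) + (61, 10). λ = (10 - 16)/(61 - 33) ≡ 61/28 mod 67. 28⁻¹ ≡ 12 (mod 67), so λ ≡ 62.
  x = λ² - 33 - 61 = 3844 - 94 ≡ 65; y = λ·(33 - 65) - 16 ≡ 10. → (65, 10)
8P: (65, 10) + (61, 10). λ = (10 - 10)/(61 - 65) ≡ 0/63 mod 67. 63⁻¹ ≡ 50 (mod 67), so λ ≡ 0.
  x = λ² - 65 - 61 = 0 - 126 ≡ 8; y = λ·(65 - 8) - 10 ≡ 57. → (8, 57)
9P: (8, 57) + (61, 10). λ = (10 - 57)/(61 - 8) ≡ 20/53 mod 67. 53⁻¹ ≡ 43 (mod 67) since 53·43 = 2279 ≡ 1, so λ ≡ 56.
  x = λ² - 8 - 61 = 3136 - 69 ≡ 52; y = λ·(8 - 52) - 57 ≡ 25. → (52, 25)
10P: (52, 25) + (61, 10). λ = (10 - 25)/(61 - 52) ≡ 52/9 mod 67. 9⁻¹ ≡ 15 (mod 67), so λ ≡ 43.
  x = λ² - 52 - 61 = 1849 - 113 ≡ 61; y = λ·(52 - 61) - 25 ≡ 57. → (61, 57)
11P: (61, 57) + (61, 10): same x and y₁ ≡ -y₂, so the sum is the point at infinity.
11P = the point at infinity, so the order is 11.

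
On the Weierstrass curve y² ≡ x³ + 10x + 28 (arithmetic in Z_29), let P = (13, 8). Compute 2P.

(27, 0)

tangent at (13, 8): λ = (3·13² + 10)/(2·8) ≡ 24/16. 16⁻¹ ≡ 20 (mod 29), so λ ≡ 24·20 ≡ 16.
  x = λ² - 13 - 13 = 256 - 26 ≡ 27; y = λ·(13 - 27) - 8 ≡ 0. → (27, 0)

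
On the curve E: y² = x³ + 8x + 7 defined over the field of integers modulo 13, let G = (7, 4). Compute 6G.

Double-and-add on 6 = (110)₂. Start with G = (7, 4) for the leading 1-bit.
double: tangent at (7, 4): λ = (3·7² + 8)/(2·4) ≡ 12/8. 8⁻¹ ≡ 5 (mod 13), so λ ≡ 12·5 ≡ 8.
  x = λ² - 7 - 7 = 64 - 14 ≡ 11; y = λ·(7 - 11) - 4 ≡ 3. → (11, 3)
add G: (11, 3) + (7, 4). λ = (4 - 3)/(7 - 11) ≡ 1/9 mod 13. 9⁻¹ ≡ 3 (mod 13), so λ ≡ 3.
  x = λ² - 11 - 7 = 9 - 18 ≡ 4; y = λ·(11 - 4) - 3 ≡ 5. → (4, 5)
double: tangent at (4, 5): λ = (3·4² + 8)/(2·5) ≡ 4/10. 10⁻¹ ≡ 4 (mod 13) since 10·4 = 40 ≡ 1, so λ ≡ 4·4 ≡ 3.
  x = λ² - 4 - 4 = 9 - 8 ≡ 1; y = λ·(4 - 1) - 5 ≡ 4. → (1, 4)

(1, 4)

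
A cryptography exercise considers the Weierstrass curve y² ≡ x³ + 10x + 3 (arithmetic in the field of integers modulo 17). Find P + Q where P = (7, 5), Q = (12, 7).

(7, 5) + (12, 7). λ = (7 - 5)/(12 - 7) ≡ 2/5 mod 17. 5⁻¹ ≡ 7 (mod 17), so λ ≡ 14.
  x = λ² - 7 - 12 = 196 - 19 ≡ 7; y = λ·(7 - 7) - 5 ≡ 12. → (7, 12)

(7, 12)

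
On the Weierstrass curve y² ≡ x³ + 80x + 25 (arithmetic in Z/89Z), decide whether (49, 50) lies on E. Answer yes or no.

y² = 50² ≡ 8; x³ + 80x + 25 = 121594 ≡ 20 (mod 89). 8 ≠ 20.

no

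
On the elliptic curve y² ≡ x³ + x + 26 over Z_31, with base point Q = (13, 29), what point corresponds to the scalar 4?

Repeated addition: build up to 4Q.
2Q: tangent at (13, 29): λ = (3·13² + 1)/(2·29) ≡ 12/27. 27⁻¹ ≡ 23 (mod 31) since 27·23 = 621 ≡ 1, so λ ≡ 12·23 ≡ 28.
  x = λ² - 13 - 13 = 784 - 26 ≡ 14; y = λ·(13 - 14) - 29 ≡ 5. → (14, 5)
3Q: (14, 5) + (13, 29). λ = (29 - 5)/(13 - 14) ≡ 24/30 mod 31. 30⁻¹ ≡ 30 (mod 31), so λ ≡ 7.
  x = λ² - 14 - 13 = 49 - 27 ≡ 22; y = λ·(14 - 22) - 5 ≡ 1. → (22, 1)
4Q: (22, 1) + (13, 29). λ = (29 - 1)/(13 - 22) ≡ 28/22 mod 31. 22⁻¹ ≡ 24 (mod 31), so λ ≡ 21.
  x = λ² - 22 - 13 = 441 - 35 ≡ 3; y = λ·(22 - 3) - 1 ≡ 26. → (3, 26)

(3, 26)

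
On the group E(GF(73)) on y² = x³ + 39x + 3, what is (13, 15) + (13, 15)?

tangent at (13, 15): λ = (3·13² + 39)/(2·15) ≡ 35/30. 30⁻¹ ≡ 56 (mod 73), so λ ≡ 35·56 ≡ 62.
  x = λ² - 13 - 13 = 3844 - 26 ≡ 22; y = λ·(13 - 22) - 15 ≡ 11. → (22, 11)

(22, 11)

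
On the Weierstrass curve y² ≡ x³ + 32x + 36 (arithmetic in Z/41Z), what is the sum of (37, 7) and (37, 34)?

The two points share x = 37 and their y-coordinates satisfy 7 + 34 ≡ 0 (mod 41), so they are inverses. Their sum is 𝒪.

O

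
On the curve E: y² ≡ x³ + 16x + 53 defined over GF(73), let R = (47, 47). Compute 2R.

(52, 26)

tangent at (47, 47): λ = (3·47² + 16)/(2·47) ≡ 0/21. 21⁻¹ ≡ 7 (mod 73) since 21·7 = 147 ≡ 1, so λ ≡ 0·7 ≡ 0.
  x = λ² - 47 - 47 = 0 - 94 ≡ 52; y = λ·(47 - 52) - 47 ≡ 26. → (52, 26)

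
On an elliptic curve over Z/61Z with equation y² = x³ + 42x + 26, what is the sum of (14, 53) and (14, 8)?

The two points share x = 14 and their y-coordinates satisfy 53 + 8 ≡ 0 (mod 61), so they are inverses. Their sum is O.

O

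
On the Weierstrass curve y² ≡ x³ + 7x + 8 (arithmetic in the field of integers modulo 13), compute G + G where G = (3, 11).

tangent at (3, 11): λ = (3·3² + 7)/(2·11) ≡ 8/9. 9⁻¹ ≡ 3 (mod 13) since 9·3 = 27 ≡ 1, so λ ≡ 8·3 ≡ 11.
  x = λ² - 3 - 3 = 121 - 6 ≡ 11; y = λ·(3 - 11) - 11 ≡ 5. → (11, 5)

(11, 5)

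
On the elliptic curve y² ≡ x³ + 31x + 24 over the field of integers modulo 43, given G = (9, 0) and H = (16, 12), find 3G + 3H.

(12, 24)

First 3G:
Repeated addition: build up to 3G.
2G: (9, 0) + (9, 0): same x and y₁ ≡ -y₂, so the sum is 𝒪.
3G: 𝒪 + (9, 0) = (9, 0) (identity).
3G = (9, 0).
Next 3H:
Repeated addition: build up to 3H.
2H: tangent at (16, 12): λ = (3·16² + 31)/(2·12) ≡ 25/24. 24⁻¹ ≡ 9 (mod 43), so λ ≡ 25·9 ≡ 10.
  x = λ² - 16 - 16 = 100 - 32 ≡ 25; y = λ·(16 - 25) - 12 ≡ 27. → (25, 27)
3H: (25, 27) + (16, 12). λ = (12 - 27)/(16 - 25) ≡ 28/34 mod 43. 34⁻¹ ≡ 19 (mod 43), so λ ≡ 16.
  x = λ² - 25 - 16 = 256 - 41 ≡ 0; y = λ·(25 - 0) - 27 ≡ 29. → (0, 29)
3H = (0, 29).
Finally 3G + 3H:
(9, 0) + (0, 29). λ = (29 - 0)/(0 - 9) ≡ 29/34 mod 43. 34⁻¹ ≡ 19 (mod 43) since 34·19 = 646 ≡ 1, so λ ≡ 35.
  x = λ² - 9 - 0 = 1225 - 9 ≡ 12; y = λ·(9 - 12) - 0 ≡ 24. → (12, 24)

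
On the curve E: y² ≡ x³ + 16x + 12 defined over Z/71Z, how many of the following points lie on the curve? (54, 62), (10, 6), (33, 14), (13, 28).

(54, 62): 62² ≡ 10, rhs ≡ 10 → on.
(10, 6): 6² ≡ 36, rhs ≡ 36 → on.
(33, 14): 14² ≡ 54, rhs ≡ 54 → on.
(13, 28): 28² ≡ 3, rhs ≡ 3 → on.

4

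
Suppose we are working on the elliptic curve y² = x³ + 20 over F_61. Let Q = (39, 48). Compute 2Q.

tangent at (39, 48): λ = (3·39² + 0)/(2·48) ≡ 49/35. 35⁻¹ ≡ 7 (mod 61), so λ ≡ 49·7 ≡ 38.
  x = λ² - 39 - 39 = 1444 - 78 ≡ 24; y = λ·(39 - 24) - 48 ≡ 34. → (24, 34)

(24, 34)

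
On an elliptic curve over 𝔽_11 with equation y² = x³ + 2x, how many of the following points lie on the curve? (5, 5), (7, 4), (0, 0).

3

(5, 5): 5² ≡ 3, rhs ≡ 3 → on.
(7, 4): 4² ≡ 5, rhs ≡ 5 → on.
(0, 0): 0² ≡ 0, rhs ≡ 0 → on.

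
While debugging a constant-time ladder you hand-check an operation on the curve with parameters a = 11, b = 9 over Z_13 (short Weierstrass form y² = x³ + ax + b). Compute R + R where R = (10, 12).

(3, 11)

tangent at (10, 12): λ = (3·10² + 11)/(2·12) ≡ 12/11. 11⁻¹ ≡ 6 (mod 13) since 11·6 = 66 ≡ 1, so λ ≡ 12·6 ≡ 7.
  x = λ² - 10 - 10 = 49 - 20 ≡ 3; y = λ·(10 - 3) - 12 ≡ 11. → (3, 11)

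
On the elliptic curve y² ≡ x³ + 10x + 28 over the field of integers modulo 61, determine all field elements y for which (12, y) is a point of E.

x³ + 10x + 28 = 1876 ≡ 46 (mod 61).
Square roots of 46 mod 61: 30 and 31 (since 30² = 900 ≡ 46).

30, 31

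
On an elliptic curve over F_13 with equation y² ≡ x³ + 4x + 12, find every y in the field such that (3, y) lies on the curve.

5, 8

x³ + 4x + 12 = 51 ≡ 12 (mod 13).
Square roots of 12 mod 13: 5 and 8 (since 5² = 25 ≡ 12).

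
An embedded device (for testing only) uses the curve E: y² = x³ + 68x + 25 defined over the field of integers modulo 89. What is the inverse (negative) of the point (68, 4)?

-(68, 4) = (68, -4 mod 89) = (68, 85).

(68, 85)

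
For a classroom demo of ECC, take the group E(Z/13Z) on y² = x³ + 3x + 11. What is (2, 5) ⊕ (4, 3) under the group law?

(8, 1)

(2, 5) + (4, 3). λ = (3 - 5)/(4 - 2) ≡ 11/2 mod 13. 2⁻¹ ≡ 7 (mod 13), so λ ≡ 12.
  x = λ² - 2 - 4 = 144 - 6 ≡ 8; y = λ·(2 - 8) - 5 ≡ 1. → (8, 1)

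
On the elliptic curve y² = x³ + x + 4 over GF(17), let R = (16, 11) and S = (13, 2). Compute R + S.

(16, 11) + (13, 2). λ = (2 - 11)/(13 - 16) ≡ 8/14 mod 17. 14⁻¹ ≡ 11 (mod 17), so λ ≡ 3.
  x = λ² - 16 - 13 = 9 - 29 ≡ 14; y = λ·(16 - 14) - 11 ≡ 12. → (14, 12)

(14, 12)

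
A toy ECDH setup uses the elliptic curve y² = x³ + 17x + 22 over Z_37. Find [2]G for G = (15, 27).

(32, 21)

tangent at (15, 27): λ = (3·15² + 17)/(2·27) ≡ 26/17. 17⁻¹ ≡ 24 (mod 37), so λ ≡ 26·24 ≡ 32.
  x = λ² - 15 - 15 = 1024 - 30 ≡ 32; y = λ·(15 - 32) - 27 ≡ 21. → (32, 21)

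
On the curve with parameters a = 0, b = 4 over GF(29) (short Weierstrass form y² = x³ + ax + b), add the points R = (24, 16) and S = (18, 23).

(24, 16) + (18, 23). λ = (23 - 16)/(18 - 24) ≡ 7/23 mod 29. 23⁻¹ ≡ 24 (mod 29), so λ ≡ 23.
  x = λ² - 24 - 18 = 529 - 42 ≡ 23; y = λ·(24 - 23) - 16 ≡ 7. → (23, 7)

(23, 7)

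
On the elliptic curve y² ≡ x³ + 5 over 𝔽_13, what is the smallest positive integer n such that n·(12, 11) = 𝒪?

2P: tangent at (12, 11): λ = (3·12² + 0)/(2·11) ≡ 3/9. 9⁻¹ ≡ 3 (mod 13) since 9·3 = 27 ≡ 1, so λ ≡ 3·3 ≡ 9.
  x = λ² - 12 - 12 = 81 - 24 ≡ 5; y = λ·(12 - 5) - 11 ≡ 0. → (5, 0)
3P: (5, 0) + (12, 11). λ = (11 - 0)/(12 - 5) ≡ 11/7 mod 13. 7⁻¹ ≡ 2 (mod 13), so λ ≡ 9.
  x = λ² - 5 - 12 = 81 - 17 ≡ 12; y = λ·(5 - 12) - 0 ≡ 2. → (12, 2)
4P: (12, 2) + (12, 11): same x and y₁ ≡ -y₂, so the sum is 𝒪.
4P = 𝒪, so the order is 4.

4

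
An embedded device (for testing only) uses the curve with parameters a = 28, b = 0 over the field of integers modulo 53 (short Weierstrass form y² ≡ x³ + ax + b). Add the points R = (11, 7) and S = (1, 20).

(4, 21)

(11, 7) + (1, 20). λ = (20 - 7)/(1 - 11) ≡ 13/43 mod 53. 43⁻¹ ≡ 37 (mod 53), so λ ≡ 4.
  x = λ² - 11 - 1 = 16 - 12 ≡ 4; y = λ·(11 - 4) - 7 ≡ 21. → (4, 21)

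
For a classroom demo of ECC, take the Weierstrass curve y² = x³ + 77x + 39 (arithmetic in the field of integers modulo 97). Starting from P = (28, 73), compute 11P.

(5, 8)

Repeated addition: build up to 11P.
2P: tangent at (28, 73): λ = (3·28² + 77)/(2·73) ≡ 4/49. 49⁻¹ ≡ 2 (mod 97), so λ ≡ 4·2 ≡ 8.
  x = λ² - 28 - 28 = 64 - 56 ≡ 8; y = λ·(28 - 8) - 73 ≡ 87. → (8, 87)
3P: (8, 87) + (28, 73). λ = (73 - 87)/(28 - 8) ≡ 83/20 mod 97. 20⁻¹ ≡ 34 (mod 97) since 20·34 = 680 ≡ 1, so λ ≡ 9.
  x = λ² - 8 - 28 = 81 - 36 ≡ 45; y = λ·(8 - 45) - 87 ≡ 65. → (45, 65)
4P: (45, 65) + (28, 73). λ = (73 - 65)/(28 - 45) ≡ 8/80 mod 97. 80⁻¹ ≡ 57 (mod 97) since 80·57 = 4560 ≡ 1, so λ ≡ 68.
  x = λ² - 45 - 28 = 4624 - 73 ≡ 89; y = λ·(45 - 89) - 65 ≡ 47. → (89, 47)
5P: (89, 47) + (28, 73). λ = (73 - 47)/(28 - 89) ≡ 26/36 mod 97. 36⁻¹ ≡ 62 (mod 97), so λ ≡ 60.
  x = λ² - 89 - 28 = 3600 - 117 ≡ 88; y = λ·(89 - 88) - 47 ≡ 13. → (88, 13)
6P: (88, 13) + (28, 73). λ = (73 - 13)/(28 - 88) ≡ 60/37 mod 97. 37⁻¹ ≡ 21 (mod 97) since 37·21 = 777 ≡ 1, so λ ≡ 96.
  x = λ² - 88 - 28 = 9216 - 116 ≡ 79; y = λ·(88 - 79) - 13 ≡ 75. → (79, 75)
7P: (79, 75) + (28, 73). λ = (73 - 75)/(28 - 79) ≡ 95/46 mod 97. 46⁻¹ ≡ 19 (mod 97) since 46·19 = 874 ≡ 1, so λ ≡ 59.
  x = λ² - 79 - 28 = 3481 - 107 ≡ 76; y = λ·(79 - 76) - 75 ≡ 5. → (76, 5)
8P: (76, 5) + (28, 73). λ = (73 - 5)/(28 - 76) ≡ 68/49 mod 97. 49⁻¹ ≡ 2 (mod 97), so λ ≡ 39.
  x = λ² - 76 - 28 = 1521 - 104 ≡ 59; y = λ·(76 - 59) - 5 ≡ 76. → (59, 76)
9P: (59, 76) + (28, 73). λ = (73 - 76)/(28 - 59) ≡ 94/66 mod 97. 66⁻¹ ≡ 25 (mod 97) since 66·25 = 1650 ≡ 1, so λ ≡ 22.
  x = λ² - 59 - 28 = 484 - 87 ≡ 9; y = λ·(59 - 9) - 76 ≡ 54. → (9, 54)
10P: (9, 54) + (28, 73). λ = (73 - 54)/(28 - 9) ≡ 19/19 mod 97. 19⁻¹ ≡ 46 (mod 97) since 19·46 = 874 ≡ 1, so λ ≡ 1.
  x = λ² - 9 - 28 = 1 - 37 ≡ 61; y = λ·(9 - 61) - 54 ≡ 88. → (61, 88)
11P: (61, 88) + (28, 73). λ = (73 - 88)/(28 - 61) ≡ 82/64 mod 97. 64⁻¹ ≡ 47 (mod 97), so λ ≡ 71.
  x = λ² - 61 - 28 = 5041 - 89 ≡ 5; y = λ·(61 - 5) - 88 ≡ 8. → (5, 8)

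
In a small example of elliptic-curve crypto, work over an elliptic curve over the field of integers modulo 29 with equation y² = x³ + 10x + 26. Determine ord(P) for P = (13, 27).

2P: tangent at (13, 27): λ = (3·13² + 10)/(2·27) ≡ 24/25. 25⁻¹ ≡ 7 (mod 29), so λ ≡ 24·7 ≡ 23.
  x = λ² - 13 - 13 = 529 - 26 ≡ 10; y = λ·(13 - 10) - 27 ≡ 13. → (10, 13)
3P: (10, 13) + (13, 27). λ = (27 - 13)/(13 - 10) ≡ 14/3 mod 29. 3⁻¹ ≡ 10 (mod 29), so λ ≡ 24.
  x = λ² - 10 - 13 = 576 - 23 ≡ 2; y = λ·(10 - 2) - 13 ≡ 5. → (2, 5)
4P: (2, 5) + (13, 27). λ = (27 - 5)/(13 - 2) ≡ 22/11 mod 29. 11⁻¹ ≡ 8 (mod 29) since 11·8 = 88 ≡ 1, so λ ≡ 2.
  x = λ² - 2 - 13 = 4 - 15 ≡ 18; y = λ·(2 - 18) - 5 ≡ 21. → (18, 21)
5P: (18, 21) + (13, 27). λ = (27 - 21)/(13 - 18) ≡ 6/24 mod 29. 24⁻¹ ≡ 23 (mod 29), so λ ≡ 22.
  x = λ² - 18 - 13 = 484 - 31 ≡ 18; y = λ·(18 - 18) - 21 ≡ 8. → (18, 8)
6P: (18, 8) + (13, 27). λ = (27 - 8)/(13 - 18) ≡ 19/24 mod 29. 24⁻¹ ≡ 23 (mod 29), so λ ≡ 2.
  x = λ² - 18 - 13 = 4 - 31 ≡ 2; y = λ·(18 - 2) - 8 ≡ 24. → (2, 24)
7P: (2, 24) + (13, 27). λ = (27 - 24)/(13 - 2) ≡ 3/11 mod 29. 11⁻¹ ≡ 8 (mod 29), so λ ≡ 24.
  x = λ² - 2 - 13 = 576 - 15 ≡ 10; y = λ·(2 - 10) - 24 ≡ 16. → (10, 16)
8P: (10, 16) + (13, 27). λ = (27 - 16)/(13 - 10) ≡ 11/3 mod 29. 3⁻¹ ≡ 10 (mod 29) since 3·10 = 30 ≡ 1, so λ ≡ 23.
  x = λ² - 10 - 13 = 529 - 23 ≡ 13; y = λ·(10 - 13) - 16 ≡ 2. → (13, 2)
9P: (13, 2) + (13, 27): same x and y₁ ≡ -y₂, so the sum is O.
9P = O, so the order is 9.

9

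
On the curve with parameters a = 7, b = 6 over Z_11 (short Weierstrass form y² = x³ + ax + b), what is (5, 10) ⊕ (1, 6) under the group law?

(5, 10) + (1, 6). λ = (6 - 10)/(1 - 5) ≡ 7/7 mod 11. 7⁻¹ ≡ 8 (mod 11) since 7·8 = 56 ≡ 1, so λ ≡ 1.
  x = λ² - 5 - 1 = 1 - 6 ≡ 6; y = λ·(5 - 6) - 10 ≡ 0. → (6, 0)

(6, 0)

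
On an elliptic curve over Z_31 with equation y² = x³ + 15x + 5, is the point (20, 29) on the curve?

y² = 29² ≡ 4; x³ + 15x + 5 = 8305 ≡ 28 (mod 31). 4 ≠ 28.

no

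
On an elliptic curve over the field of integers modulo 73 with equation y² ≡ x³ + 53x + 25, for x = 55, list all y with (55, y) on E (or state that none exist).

none

x³ + 53x + 25 = 169315 ≡ 28 (mod 73).
28 is a non-residue mod 73; no y exists.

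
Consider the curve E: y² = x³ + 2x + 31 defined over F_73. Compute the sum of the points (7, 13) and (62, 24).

(42, 53)

(7, 13) + (62, 24). λ = (24 - 13)/(62 - 7) ≡ 11/55 mod 73. 55⁻¹ ≡ 4 (mod 73), so λ ≡ 44.
  x = λ² - 7 - 62 = 1936 - 69 ≡ 42; y = λ·(7 - 42) - 13 ≡ 53. → (42, 53)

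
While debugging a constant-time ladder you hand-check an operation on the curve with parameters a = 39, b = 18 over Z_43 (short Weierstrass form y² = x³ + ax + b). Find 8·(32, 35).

Write Q = (32, 35).
Repeated addition: build up to 8Q.
2Q: tangent at (32, 35): λ = (3·32² + 39)/(2·35) ≡ 15/27. 27⁻¹ ≡ 8 (mod 43), so λ ≡ 15·8 ≡ 34.
  x = λ² - 32 - 32 = 1156 - 64 ≡ 17; y = λ·(32 - 17) - 35 ≡ 2. → (17, 2)
3Q: (17, 2) + (32, 35). λ = (35 - 2)/(32 - 17) ≡ 33/15 mod 43. 15⁻¹ ≡ 23 (mod 43) since 15·23 = 345 ≡ 1, so λ ≡ 28.
  x = λ² - 17 - 32 = 784 - 49 ≡ 4; y = λ·(17 - 4) - 2 ≡ 18. → (4, 18)
4Q: (4, 18) + (32, 35). λ = (35 - 18)/(32 - 4) ≡ 17/28 mod 43. 28⁻¹ ≡ 20 (mod 43) since 28·20 = 560 ≡ 1, so λ ≡ 39.
  x = λ² - 4 - 32 = 1521 - 36 ≡ 23; y = λ·(4 - 23) - 18 ≡ 15. → (23, 15)
5Q: (23, 15) + (32, 35). λ = (35 - 15)/(32 - 23) ≡ 20/9 mod 43. 9⁻¹ ≡ 24 (mod 43) since 9·24 = 216 ≡ 1, so λ ≡ 7.
  x = λ² - 23 - 32 = 49 - 55 ≡ 37; y = λ·(23 - 37) - 15 ≡ 16. → (37, 16)
6Q: (37, 16) + (32, 35). λ = (35 - 16)/(32 - 37) ≡ 19/38 mod 43. 38⁻¹ ≡ 17 (mod 43), so λ ≡ 22.
  x = λ² - 37 - 32 = 484 - 69 ≡ 28; y = λ·(37 - 28) - 16 ≡ 10. → (28, 10)
7Q: (28, 10) + (32, 35). λ = (35 - 10)/(32 - 28) ≡ 25/4 mod 43. 4⁻¹ ≡ 11 (mod 43), so λ ≡ 17.
  x = λ² - 28 - 32 = 289 - 60 ≡ 14; y = λ·(28 - 14) - 10 ≡ 13. → (14, 13)
8Q: (14, 13) + (32, 35). λ = (35 - 13)/(32 - 14) ≡ 22/18 mod 43. 18⁻¹ ≡ 12 (mod 43), so λ ≡ 6.
  x = λ² - 14 - 32 = 36 - 46 ≡ 33; y = λ·(14 - 33) - 13 ≡ 2. → (33, 2)

(33, 2)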